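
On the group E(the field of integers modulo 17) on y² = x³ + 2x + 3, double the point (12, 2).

tangent at (12, 2): λ = (3·12² + 2)/(2·2) ≡ 9/4. 4⁻¹ ≡ 13 (mod 17), so λ ≡ 9·13 ≡ 15.
  x = λ² - 12 - 12 = 225 - 24 ≡ 14; y = λ·(12 - 14) - 2 ≡ 2. → (14, 2)

(14, 2)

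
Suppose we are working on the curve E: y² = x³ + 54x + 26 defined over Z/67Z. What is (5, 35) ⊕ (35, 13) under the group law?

(5, 35) + (35, 13). λ = (13 - 35)/(35 - 5) ≡ 45/30 mod 67. 30⁻¹ ≡ 38 (mod 67) since 30·38 = 1140 ≡ 1, so λ ≡ 35.
  x = λ² - 5 - 35 = 1225 - 40 ≡ 46; y = λ·(5 - 46) - 35 ≡ 4. → (46, 4)

(46, 4)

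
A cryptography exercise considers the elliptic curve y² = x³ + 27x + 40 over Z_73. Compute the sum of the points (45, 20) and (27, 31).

(39, 25)

(45, 20) + (27, 31). λ = (31 - 20)/(27 - 45) ≡ 11/55 mod 73. 55⁻¹ ≡ 4 (mod 73), so λ ≡ 44.
  x = λ² - 45 - 27 = 1936 - 72 ≡ 39; y = λ·(45 - 39) - 20 ≡ 25. → (39, 25)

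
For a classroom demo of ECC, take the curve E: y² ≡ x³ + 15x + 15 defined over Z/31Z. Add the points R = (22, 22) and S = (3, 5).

(22, 9)

(22, 22) + (3, 5). λ = (5 - 22)/(3 - 22) ≡ 14/12 mod 31. 12⁻¹ ≡ 13 (mod 31) since 12·13 = 156 ≡ 1, so λ ≡ 27.
  x = λ² - 22 - 3 = 729 - 25 ≡ 22; y = λ·(22 - 22) - 22 ≡ 9. → (22, 9)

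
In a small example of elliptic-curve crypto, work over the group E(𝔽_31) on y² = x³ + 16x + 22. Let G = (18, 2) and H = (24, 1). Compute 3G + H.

(23, 23)

First 3G:
Repeated addition: build up to 3G.
2G: tangent at (18, 2): λ = (3·18² + 16)/(2·2) ≡ 27/4. 4⁻¹ ≡ 8 (mod 31), so λ ≡ 27·8 ≡ 30.
  x = λ² - 18 - 18 = 900 - 36 ≡ 27; y = λ·(18 - 27) - 2 ≡ 7. → (27, 7)
3G: (27, 7) + (18, 2). λ = (2 - 7)/(18 - 27) ≡ 26/22 mod 31. 22⁻¹ ≡ 24 (mod 31), so λ ≡ 4.
  x = λ² - 27 - 18 = 16 - 45 ≡ 2; y = λ·(27 - 2) - 7 ≡ 0. → (2, 0)
3G = (2, 0).
Finally 3G + H:
(2, 0) + (24, 1). λ = (1 - 0)/(24 - 2) ≡ 1/22 mod 31. 22⁻¹ ≡ 24 (mod 31) since 22·24 = 528 ≡ 1, so λ ≡ 24.
  x = λ² - 2 - 24 = 576 - 26 ≡ 23; y = λ·(2 - 23) - 0 ≡ 23. → (23, 23)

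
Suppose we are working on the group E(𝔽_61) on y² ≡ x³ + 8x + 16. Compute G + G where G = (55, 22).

tangent at (55, 22): λ = (3·55² + 8)/(2·22) ≡ 55/44. 44⁻¹ ≡ 43 (mod 61), so λ ≡ 55·43 ≡ 47.
  x = λ² - 55 - 55 = 2209 - 110 ≡ 25; y = λ·(55 - 25) - 22 ≡ 46. → (25, 46)

(25, 46)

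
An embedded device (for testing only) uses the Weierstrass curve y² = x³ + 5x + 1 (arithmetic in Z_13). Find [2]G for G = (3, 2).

(6, 0)

tangent at (3, 2): λ = (3·3² + 5)/(2·2) ≡ 6/4. 4⁻¹ ≡ 10 (mod 13), so λ ≡ 6·10 ≡ 8.
  x = λ² - 3 - 3 = 64 - 6 ≡ 6; y = λ·(3 - 6) - 2 ≡ 0. → (6, 0)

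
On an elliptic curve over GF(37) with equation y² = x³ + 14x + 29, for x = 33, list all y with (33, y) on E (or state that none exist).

x³ + 14x + 29 = 36428 ≡ 20 (mod 37).
20 is a non-residue mod 37; no y exists.

none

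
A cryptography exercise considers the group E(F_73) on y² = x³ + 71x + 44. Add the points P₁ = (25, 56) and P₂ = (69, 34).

(34, 58)

(25, 56) + (69, 34). λ = (34 - 56)/(69 - 25) ≡ 51/44 mod 73. 44⁻¹ ≡ 5 (mod 73) since 44·5 = 220 ≡ 1, so λ ≡ 36.
  x = λ² - 25 - 69 = 1296 - 94 ≡ 34; y = λ·(25 - 34) - 56 ≡ 58. → (34, 58)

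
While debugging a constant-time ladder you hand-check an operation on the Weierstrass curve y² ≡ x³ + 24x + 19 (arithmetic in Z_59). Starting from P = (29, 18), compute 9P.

Repeated addition: build up to 9P.
2P: tangent at (29, 18): λ = (3·29² + 24)/(2·18) ≡ 10/36. 36⁻¹ ≡ 41 (mod 59), so λ ≡ 10·41 ≡ 56.
  x = λ² - 29 - 29 = 3136 - 58 ≡ 10; y = λ·(29 - 10) - 18 ≡ 43. → (10, 43)
3P: (10, 43) + (29, 18). λ = (18 - 43)/(29 - 10) ≡ 34/19 mod 59. 19⁻¹ ≡ 28 (mod 59) since 19·28 = 532 ≡ 1, so λ ≡ 8.
  x = λ² - 10 - 29 = 64 - 39 ≡ 25; y = λ·(10 - 25) - 43 ≡ 14. → (25, 14)
4P: (25, 14) + (29, 18). λ = (18 - 14)/(29 - 25) ≡ 4/4 mod 59. 4⁻¹ ≡ 15 (mod 59), so λ ≡ 1.
  x = λ² - 25 - 29 = 1 - 54 ≡ 6; y = λ·(25 - 6) - 14 ≡ 5. → (6, 5)
5P: (6, 5) + (29, 18). λ = (18 - 5)/(29 - 6) ≡ 13/23 mod 59. 23⁻¹ ≡ 18 (mod 59), so λ ≡ 57.
  x = λ² - 6 - 29 = 3249 - 35 ≡ 28; y = λ·(6 - 28) - 5 ≡ 39. → (28, 39)
6P: (28, 39) + (29, 18). λ = (18 - 39)/(29 - 28) ≡ 38/1 mod 59. 1⁻¹ ≡ 1 (mod 59) since 1·1 = 1 ≡ 1, so λ ≡ 38.
  x = λ² - 28 - 29 = 1444 - 57 ≡ 30; y = λ·(28 - 30) - 39 ≡ 3. → (30, 3)
7P: (30, 3) + (29, 18). λ = (18 - 3)/(29 - 30) ≡ 15/58 mod 59. 58⁻¹ ≡ 58 (mod 59) since 58·58 = 3364 ≡ 1, so λ ≡ 44.
  x = λ² - 30 - 29 = 1936 - 59 ≡ 48; y = λ·(30 - 48) - 3 ≡ 31. → (48, 31)
8P: (48, 31) + (29, 18). λ = (18 - 31)/(29 - 48) ≡ 46/40 mod 59. 40⁻¹ ≡ 31 (mod 59), so λ ≡ 10.
  x = λ² - 48 - 29 = 100 - 77 ≡ 23; y = λ·(48 - 23) - 31 ≡ 42. → (23, 42)
9P: (23, 42) + (29, 18). λ = (18 - 42)/(29 - 23) ≡ 35/6 mod 59. 6⁻¹ ≡ 10 (mod 59) since 6·10 = 60 ≡ 1, so λ ≡ 55.
  x = λ² - 23 - 29 = 3025 - 52 ≡ 23; y = λ·(23 - 23) - 42 ≡ 17. → (23, 17)

(23, 17)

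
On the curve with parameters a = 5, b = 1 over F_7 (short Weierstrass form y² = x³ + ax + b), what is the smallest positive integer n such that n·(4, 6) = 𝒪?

2P: tangent at (4, 6): λ = (3·4² + 5)/(2·6) ≡ 4/5. 5⁻¹ ≡ 3 (mod 7), so λ ≡ 4·3 ≡ 5.
  x = λ² - 4 - 4 = 25 - 8 ≡ 3; y = λ·(4 - 3) - 6 ≡ 6. → (3, 6)
3P: (3, 6) + (4, 6). λ = (6 - 6)/(4 - 3) ≡ 0/1 mod 7. 1⁻¹ ≡ 1 (mod 7), so λ ≡ 0.
  x = λ² - 3 - 4 = 0 - 7 ≡ 0; y = λ·(3 - 0) - 6 ≡ 1. → (0, 1)
4P: (0, 1) + (4, 6). λ = (6 - 1)/(4 - 0) ≡ 5/4 mod 7. 4⁻¹ ≡ 2 (mod 7), so λ ≡ 3.
  x = λ² - 0 - 4 = 9 - 4 ≡ 5; y = λ·(0 - 5) - 1 ≡ 5. → (5, 5)
5P: (5, 5) + (4, 6). λ = (6 - 5)/(4 - 5) ≡ 1/6 mod 7. 6⁻¹ ≡ 6 (mod 7), so λ ≡ 6.
  x = λ² - 5 - 4 = 36 - 9 ≡ 6; y = λ·(5 - 6) - 5 ≡ 3. → (6, 3)
6P: (6, 3) + (4, 6). λ = (6 - 3)/(4 - 6) ≡ 3/5 mod 7. 5⁻¹ ≡ 3 (mod 7) since 5·3 = 15 ≡ 1, so λ ≡ 2.
  x = λ² - 6 - 4 = 4 - 10 ≡ 1; y = λ·(6 - 1) - 3 ≡ 0. → (1, 0)
7P: (1, 0) + (4, 6). λ = (6 - 0)/(4 - 1) ≡ 6/3 mod 7. 3⁻¹ ≡ 5 (mod 7), so λ ≡ 2.
  x = λ² - 1 - 4 = 4 - 5 ≡ 6; y = λ·(1 - 6) - 0 ≡ 4. → (6, 4)
8P: (6, 4) + (4, 6). λ = (6 - 4)/(4 - 6) ≡ 2/5 mod 7. 5⁻¹ ≡ 3 (mod 7) since 5·3 = 15 ≡ 1, so λ ≡ 6.
  x = λ² - 6 - 4 = 36 - 10 ≡ 5; y = λ·(6 - 5) - 4 ≡ 2. → (5, 2)
9P: (5, 2) + (4, 6). λ = (6 - 2)/(4 - 5) ≡ 4/6 mod 7. 6⁻¹ ≡ 6 (mod 7), so λ ≡ 3.
  x = λ² - 5 - 4 = 9 - 9 ≡ 0; y = λ·(5 - 0) - 2 ≡ 6. → (0, 6)
10P: (0, 6) + (4, 6). λ = (6 - 6)/(4 - 0) ≡ 0/4 mod 7. 4⁻¹ ≡ 2 (mod 7), so λ ≡ 0.
  x = λ² - 0 - 4 = 0 - 4 ≡ 3; y = λ·(0 - 3) - 6 ≡ 1. → (3, 1)
11P: (3, 1) + (4, 6). λ = (6 - 1)/(4 - 3) ≡ 5/1 mod 7. 1⁻¹ ≡ 1 (mod 7), so λ ≡ 5.
  x = λ² - 3 - 4 = 25 - 7 ≡ 4; y = λ·(3 - 4) - 1 ≡ 1. → (4, 1)
12P: (4, 1) + (4, 6): same x and y₁ ≡ -y₂, so the sum is 𝒪.
12P = 𝒪, so the order is 12.

12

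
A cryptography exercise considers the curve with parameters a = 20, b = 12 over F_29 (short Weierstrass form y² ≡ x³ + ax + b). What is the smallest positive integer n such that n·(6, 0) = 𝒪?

2P: (6, 0) + (6, 0): same x and y₁ ≡ -y₂, so the sum is 𝒪.
2P = 𝒪, so the order is 2.

2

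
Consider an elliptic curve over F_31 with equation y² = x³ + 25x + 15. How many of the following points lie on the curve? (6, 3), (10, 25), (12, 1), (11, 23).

(6, 3): 3² ≡ 9, rhs ≡ 9 → on.
(10, 25): 25² ≡ 5, rhs ≡ 25 → off.
(12, 1): 1² ≡ 1, rhs ≡ 28 → off.
(11, 23): 23² ≡ 2, rhs ≡ 9 → off.

1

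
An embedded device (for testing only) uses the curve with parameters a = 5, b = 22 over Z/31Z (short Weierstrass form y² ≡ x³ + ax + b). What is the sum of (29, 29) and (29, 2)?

The two points share x = 29 and their y-coordinates satisfy 29 + 2 ≡ 0 (mod 31), so they are inverses. Their sum is ∞.

O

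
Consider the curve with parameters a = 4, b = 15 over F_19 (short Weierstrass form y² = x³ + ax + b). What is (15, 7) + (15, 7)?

(9, 18)

tangent at (15, 7): λ = (3·15² + 4)/(2·7) ≡ 14/14. 14⁻¹ ≡ 15 (mod 19), so λ ≡ 14·15 ≡ 1.
  x = λ² - 15 - 15 = 1 - 30 ≡ 9; y = λ·(15 - 9) - 7 ≡ 18. → (9, 18)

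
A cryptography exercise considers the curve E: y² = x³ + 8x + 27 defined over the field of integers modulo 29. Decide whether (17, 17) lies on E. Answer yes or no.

no

y² = 17² ≡ 28; x³ + 8x + 27 = 5076 ≡ 1 (mod 29). 28 ≠ 1.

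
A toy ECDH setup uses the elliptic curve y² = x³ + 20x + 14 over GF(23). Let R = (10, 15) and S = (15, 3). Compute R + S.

(10, 15) + (15, 3). λ = (3 - 15)/(15 - 10) ≡ 11/5 mod 23. 5⁻¹ ≡ 14 (mod 23), so λ ≡ 16.
  x = λ² - 10 - 15 = 256 - 25 ≡ 1; y = λ·(10 - 1) - 15 ≡ 14. → (1, 14)

(1, 14)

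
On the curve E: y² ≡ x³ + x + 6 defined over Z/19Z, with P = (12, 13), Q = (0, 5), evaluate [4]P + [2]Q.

First 4P:
Repeated addition: build up to 4P.
2P: tangent at (12, 13): λ = (3·12² + 1)/(2·13) ≡ 15/7. 7⁻¹ ≡ 11 (mod 19), so λ ≡ 15·11 ≡ 13.
  x = λ² - 12 - 12 = 169 - 24 ≡ 12; y = λ·(12 - 12) - 13 ≡ 6. → (12, 6)
3P: (12, 6) + (12, 13): same x and y₁ ≡ -y₂, so the sum is O.
4P: O + (12, 13) = (12, 13) (identity).
4P = (12, 13).
Next 2Q:
Repeated addition: build up to 2Q.
2Q: tangent at (0, 5): λ = (3·0² + 1)/(2·5) ≡ 1/10. 10⁻¹ ≡ 2 (mod 19) since 10·2 = 20 ≡ 1, so λ ≡ 1·2 ≡ 2.
  x = λ² - 0 - 0 = 4 - 0 ≡ 4; y = λ·(0 - 4) - 5 ≡ 6. → (4, 6)
2Q = (4, 6).
Finally 4P + 2Q:
(12, 13) + (4, 6). λ = (6 - 13)/(4 - 12) ≡ 12/11 mod 19. 11⁻¹ ≡ 7 (mod 19), so λ ≡ 8.
  x = λ² - 12 - 4 = 64 - 16 ≡ 10; y = λ·(12 - 10) - 13 ≡ 3. → (10, 3)

(10, 3)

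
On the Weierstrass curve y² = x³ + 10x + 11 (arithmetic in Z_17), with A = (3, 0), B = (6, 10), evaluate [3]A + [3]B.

(5, 13)

First 3A:
Repeated addition: build up to 3A.
2A: (3, 0) + (3, 0): same x and y₁ ≡ -y₂, so the sum is the point at infinity.
3A: the point at infinity + (3, 0) = (3, 0) (identity).
3A = (3, 0).
Next 3B:
Repeated addition: build up to 3B.
2B: tangent at (6, 10): λ = (3·6² + 10)/(2·10) ≡ 16/3. 3⁻¹ ≡ 6 (mod 17), so λ ≡ 16·6 ≡ 11.
  x = λ² - 6 - 6 = 121 - 12 ≡ 7; y = λ·(6 - 7) - 10 ≡ 13. → (7, 13)
3B: (7, 13) + (6, 10). λ = (10 - 13)/(6 - 7) ≡ 14/16 mod 17. 16⁻¹ ≡ 16 (mod 17) since 16·16 = 256 ≡ 1, so λ ≡ 3.
  x = λ² - 7 - 6 = 9 - 13 ≡ 13; y = λ·(7 - 13) - 13 ≡ 3. → (13, 3)
3B = (13, 3).
Finally 3A + 3B:
(3, 0) + (13, 3). λ = (3 - 0)/(13 - 3) ≡ 3/10 mod 17. 10⁻¹ ≡ 12 (mod 17), so λ ≡ 2.
  x = λ² - 3 - 13 = 4 - 16 ≡ 5; y = λ·(3 - 5) - 0 ≡ 13. → (5, 13)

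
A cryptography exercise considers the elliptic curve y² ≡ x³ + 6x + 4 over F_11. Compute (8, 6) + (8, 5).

O

The two points share x = 8 and their y-coordinates satisfy 6 + 5 ≡ 0 (mod 11), so they are inverses. Their sum is O.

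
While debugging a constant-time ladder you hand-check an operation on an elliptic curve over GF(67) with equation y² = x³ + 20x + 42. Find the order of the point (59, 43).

2P: tangent at (59, 43): λ = (3·59² + 20)/(2·43) ≡ 11/19. 19⁻¹ ≡ 60 (mod 67) since 19·60 = 1140 ≡ 1, so λ ≡ 11·60 ≡ 57.
  x = λ² - 59 - 59 = 3249 - 118 ≡ 49; y = λ·(59 - 49) - 43 ≡ 58. → (49, 58)
3P: (49, 58) + (59, 43). λ = (43 - 58)/(59 - 49) ≡ 52/10 mod 67. 10⁻¹ ≡ 47 (mod 67) since 10·47 = 470 ≡ 1, so λ ≡ 32.
  x = λ² - 49 - 59 = 1024 - 108 ≡ 45; y = λ·(49 - 45) - 58 ≡ 3. → (45, 3)
4P: (45, 3) + (59, 43). λ = (43 - 3)/(59 - 45) ≡ 40/14 mod 67. 14⁻¹ ≡ 24 (mod 67), so λ ≡ 22.
  x = λ² - 45 - 59 = 484 - 104 ≡ 45; y = λ·(45 - 45) - 3 ≡ 64. → (45, 64)
5P: (45, 64) + (59, 43). λ = (43 - 64)/(59 - 45) ≡ 46/14 mod 67. 14⁻¹ ≡ 24 (mod 67) since 14·24 = 336 ≡ 1, so λ ≡ 32.
  x = λ² - 45 - 59 = 1024 - 104 ≡ 49; y = λ·(45 - 49) - 64 ≡ 9. → (49, 9)
6P: (49, 9) + (59, 43). λ = (43 - 9)/(59 - 49) ≡ 34/10 mod 67. 10⁻¹ ≡ 47 (mod 67), so λ ≡ 57.
  x = λ² - 49 - 59 = 3249 - 108 ≡ 59; y = λ·(49 - 59) - 9 ≡ 24. → (59, 24)
7P: (59, 24) + (59, 43): same x and y₁ ≡ -y₂, so the sum is O.
7P = O, so the order is 7.

7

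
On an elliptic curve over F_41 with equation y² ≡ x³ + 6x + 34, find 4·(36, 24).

Write G = (36, 24).
Double-and-add on 4 = (100)₂. Start with G = (36, 24) for the leading 1-bit.
double: tangent at (36, 24): λ = (3·36² + 6)/(2·24) ≡ 40/7. 7⁻¹ ≡ 6 (mod 41), so λ ≡ 40·6 ≡ 35.
  x = λ² - 36 - 36 = 1225 - 72 ≡ 5; y = λ·(36 - 5) - 24 ≡ 36. → (5, 36)
double: tangent at (5, 36): λ = (3·5² + 6)/(2·36) ≡ 40/31. 31⁻¹ ≡ 4 (mod 41) since 31·4 = 124 ≡ 1, so λ ≡ 40·4 ≡ 37.
  x = λ² - 5 - 5 = 1369 - 10 ≡ 6; y = λ·(5 - 6) - 36 ≡ 9. → (6, 9)

(6, 9)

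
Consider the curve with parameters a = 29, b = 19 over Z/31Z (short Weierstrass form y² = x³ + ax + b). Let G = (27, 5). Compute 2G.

tangent at (27, 5): λ = (3·27² + 29)/(2·5) ≡ 15/10. 10⁻¹ ≡ 28 (mod 31) since 10·28 = 280 ≡ 1, so λ ≡ 15·28 ≡ 17.
  x = λ² - 27 - 27 = 289 - 54 ≡ 18; y = λ·(27 - 18) - 5 ≡ 24. → (18, 24)

(18, 24)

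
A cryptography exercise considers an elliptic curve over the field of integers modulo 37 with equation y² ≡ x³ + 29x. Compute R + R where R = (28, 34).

tangent at (28, 34): λ = (3·28² + 29)/(2·34) ≡ 13/31. 31⁻¹ ≡ 6 (mod 37), so λ ≡ 13·6 ≡ 4.
  x = λ² - 28 - 28 = 16 - 56 ≡ 34; y = λ·(28 - 34) - 34 ≡ 16. → (34, 16)

(34, 16)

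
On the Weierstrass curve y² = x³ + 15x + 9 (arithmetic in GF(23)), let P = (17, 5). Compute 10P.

Double-and-add on 10 = (1010)₂. Start with P = (17, 5) for the leading 1-bit.
double: tangent at (17, 5): λ = (3·17² + 15)/(2·5) ≡ 8/10. 10⁻¹ ≡ 7 (mod 23) since 10·7 = 70 ≡ 1, so λ ≡ 8·7 ≡ 10.
  x = λ² - 17 - 17 = 100 - 34 ≡ 20; y = λ·(17 - 20) - 5 ≡ 11. → (20, 11)
double: tangent at (20, 11): λ = (3·20² + 15)/(2·11) ≡ 19/22. 22⁻¹ ≡ 22 (mod 23) since 22·22 = 484 ≡ 1, so λ ≡ 19·22 ≡ 4.
  x = λ² - 20 - 20 = 16 - 40 ≡ 22; y = λ·(20 - 22) - 11 ≡ 4. → (22, 4)
add P: (22, 4) + (17, 5). λ = (5 - 4)/(17 - 22) ≡ 1/18 mod 23. 18⁻¹ ≡ 9 (mod 23) since 18·9 = 162 ≡ 1, so λ ≡ 9.
  x = λ² - 22 - 17 = 81 - 39 ≡ 19; y = λ·(22 - 19) - 4 ≡ 0. → (19, 0)
double: (19, 0) + (19, 0): same x and y₁ ≡ -y₂, so the sum is O.

O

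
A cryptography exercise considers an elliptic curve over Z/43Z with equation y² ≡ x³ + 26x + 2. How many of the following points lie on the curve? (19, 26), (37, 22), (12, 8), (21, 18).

1

(19, 26): 26² ≡ 31, rhs ≡ 2 → off.
(37, 22): 22² ≡ 11, rhs ≡ 17 → off.
(12, 8): 8² ≡ 21, rhs ≡ 21 → on.
(21, 18): 18² ≡ 23, rhs ≡ 5 → off.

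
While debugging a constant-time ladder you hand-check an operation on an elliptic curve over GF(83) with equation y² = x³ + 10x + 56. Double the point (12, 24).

tangent at (12, 24): λ = (3·12² + 10)/(2·24) ≡ 27/48. 48⁻¹ ≡ 64 (mod 83) since 48·64 = 3072 ≡ 1, so λ ≡ 27·64 ≡ 68.
  x = λ² - 12 - 12 = 4624 - 24 ≡ 35; y = λ·(12 - 35) - 24 ≡ 72. → (35, 72)

(35, 72)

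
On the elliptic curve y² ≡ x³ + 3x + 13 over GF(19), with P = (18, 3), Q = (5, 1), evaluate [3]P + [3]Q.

O

First 3P:
Repeated addition: build up to 3P.
2P: tangent at (18, 3): λ = (3·18² + 3)/(2·3) ≡ 6/6. 6⁻¹ ≡ 16 (mod 19) since 6·16 = 96 ≡ 1, so λ ≡ 6·16 ≡ 1.
  x = λ² - 18 - 18 = 1 - 36 ≡ 3; y = λ·(18 - 3) - 3 ≡ 12. → (3, 12)
3P: (3, 12) + (18, 3). λ = (3 - 12)/(18 - 3) ≡ 10/15 mod 19. 15⁻¹ ≡ 14 (mod 19) since 15·14 = 210 ≡ 1, so λ ≡ 7.
  x = λ² - 3 - 18 = 49 - 21 ≡ 9; y = λ·(3 - 9) - 12 ≡ 3. → (9, 3)
3P = (9, 3).
Next 3Q:
Repeated addition: build up to 3Q.
2Q: tangent at (5, 1): λ = (3·5² + 3)/(2·1) ≡ 2/2. 2⁻¹ ≡ 10 (mod 19) since 2·10 = 20 ≡ 1, so λ ≡ 2·10 ≡ 1.
  x = λ² - 5 - 5 = 1 - 10 ≡ 10; y = λ·(5 - 10) - 1 ≡ 13. → (10, 13)
3Q: (10, 13) + (5, 1). λ = (1 - 13)/(5 - 10) ≡ 7/14 mod 19. 14⁻¹ ≡ 15 (mod 19), so λ ≡ 10.
  x = λ² - 10 - 5 = 100 - 15 ≡ 9; y = λ·(10 - 9) - 13 ≡ 16. → (9, 16)
3Q = (9, 16).
Finally 3P + 3Q:
(9, 3) + (9, 16): same x and y₁ ≡ -y₂, so the sum is O.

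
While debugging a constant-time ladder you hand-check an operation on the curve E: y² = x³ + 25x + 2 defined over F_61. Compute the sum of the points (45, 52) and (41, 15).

(45, 52) + (41, 15). λ = (15 - 52)/(41 - 45) ≡ 24/57 mod 61. 57⁻¹ ≡ 15 (mod 61), so λ ≡ 55.
  x = λ² - 45 - 41 = 3025 - 86 ≡ 11; y = λ·(45 - 11) - 52 ≡ 49. → (11, 49)

(11, 49)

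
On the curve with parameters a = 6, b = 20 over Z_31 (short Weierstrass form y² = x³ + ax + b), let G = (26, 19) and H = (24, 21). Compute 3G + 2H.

First 3G:
Repeated addition: build up to 3G.
2G: tangent at (26, 19): λ = (3·26² + 6)/(2·19) ≡ 19/7. 7⁻¹ ≡ 9 (mod 31) since 7·9 = 63 ≡ 1, so λ ≡ 19·9 ≡ 16.
  x = λ² - 26 - 26 = 256 - 52 ≡ 18; y = λ·(26 - 18) - 19 ≡ 16. → (18, 16)
3G: (18, 16) + (26, 19). λ = (19 - 16)/(26 - 18) ≡ 3/8 mod 31. 8⁻¹ ≡ 4 (mod 31) since 8·4 = 32 ≡ 1, so λ ≡ 12.
  x = λ² - 18 - 26 = 144 - 44 ≡ 7; y = λ·(18 - 7) - 16 ≡ 23. → (7, 23)
3G = (7, 23).
Next 2H:
Repeated addition: build up to 2H.
2H: tangent at (24, 21): λ = (3·24² + 6)/(2·21) ≡ 29/11. 11⁻¹ ≡ 17 (mod 31), so λ ≡ 29·17 ≡ 28.
  x = λ² - 24 - 24 = 784 - 48 ≡ 23; y = λ·(24 - 23) - 21 ≡ 7. → (23, 7)
2H = (23, 7).
Finally 3G + 2H:
(7, 23) + (23, 7). λ = (7 - 23)/(23 - 7) ≡ 15/16 mod 31. 16⁻¹ ≡ 2 (mod 31), so λ ≡ 30.
  x = λ² - 7 - 23 = 900 - 30 ≡ 2; y = λ·(7 - 2) - 23 ≡ 3. → (2, 3)

(2, 3)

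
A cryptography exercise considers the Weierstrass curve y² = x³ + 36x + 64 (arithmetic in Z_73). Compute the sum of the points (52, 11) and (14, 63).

(52, 11) + (14, 63). λ = (63 - 11)/(14 - 52) ≡ 52/35 mod 73. 35⁻¹ ≡ 48 (mod 73), so λ ≡ 14.
  x = λ² - 52 - 14 = 196 - 66 ≡ 57; y = λ·(52 - 57) - 11 ≡ 65. → (57, 65)

(57, 65)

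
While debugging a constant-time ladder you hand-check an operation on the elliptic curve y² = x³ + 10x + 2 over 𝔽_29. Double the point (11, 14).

(23, 25)

tangent at (11, 14): λ = (3·11² + 10)/(2·14) ≡ 25/28. 28⁻¹ ≡ 28 (mod 29), so λ ≡ 25·28 ≡ 4.
  x = λ² - 11 - 11 = 16 - 22 ≡ 23; y = λ·(11 - 23) - 14 ≡ 25. → (23, 25)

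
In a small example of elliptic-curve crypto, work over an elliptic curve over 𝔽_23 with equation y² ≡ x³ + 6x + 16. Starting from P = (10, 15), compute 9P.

(10, 15)

Double-and-add on 9 = (1001)₂. Start with P = (10, 15) for the leading 1-bit.
double: tangent at (10, 15): λ = (3·10² + 6)/(2·15) ≡ 7/7. 7⁻¹ ≡ 10 (mod 23) since 7·10 = 70 ≡ 1, so λ ≡ 7·10 ≡ 1.
  x = λ² - 10 - 10 = 1 - 20 ≡ 4; y = λ·(10 - 4) - 15 ≡ 14. → (4, 14)
double: tangent at (4, 14): λ = (3·4² + 6)/(2·14) ≡ 8/5. 5⁻¹ ≡ 14 (mod 23) since 5·14 = 70 ≡ 1, so λ ≡ 8·14 ≡ 20.
  x = λ² - 4 - 4 = 400 - 8 ≡ 1; y = λ·(4 - 1) - 14 ≡ 0. → (1, 0)
double: (1, 0) + (1, 0): same x and y₁ ≡ -y₂, so the sum is the point at infinity.
add P: the point at infinity + (10, 15) = (10, 15) (identity).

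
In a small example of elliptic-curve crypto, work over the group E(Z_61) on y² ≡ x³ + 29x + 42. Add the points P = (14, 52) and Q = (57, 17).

(14, 52) + (57, 17). λ = (17 - 52)/(57 - 14) ≡ 26/43 mod 61. 43⁻¹ ≡ 44 (mod 61), so λ ≡ 46.
  x = λ² - 14 - 57 = 2116 - 71 ≡ 32; y = λ·(14 - 32) - 52 ≡ 35. → (32, 35)

(32, 35)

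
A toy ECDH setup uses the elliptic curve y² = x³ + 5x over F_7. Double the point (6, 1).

tangent at (6, 1): λ = (3·6² + 5)/(2·1) ≡ 1/2. 2⁻¹ ≡ 4 (mod 7), so λ ≡ 1·4 ≡ 4.
  x = λ² - 6 - 6 = 16 - 12 ≡ 4; y = λ·(6 - 4) - 1 ≡ 0. → (4, 0)

(4, 0)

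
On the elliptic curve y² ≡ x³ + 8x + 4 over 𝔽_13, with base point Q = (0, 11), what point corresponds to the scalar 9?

Double-and-add on 9 = (1001)₂. Start with Q = (0, 11) for the leading 1-bit.
double: tangent at (0, 11): λ = (3·0² + 8)/(2·11) ≡ 8/9. 9⁻¹ ≡ 3 (mod 13), so λ ≡ 8·3 ≡ 11.
  x = λ² - 0 - 0 = 121 - 0 ≡ 4; y = λ·(0 - 4) - 11 ≡ 10. → (4, 10)
double: tangent at (4, 10): λ = (3·4² + 8)/(2·10) ≡ 4/7. 7⁻¹ ≡ 2 (mod 13) since 7·2 = 14 ≡ 1, so λ ≡ 4·2 ≡ 8.
  x = λ² - 4 - 4 = 64 - 8 ≡ 4; y = λ·(4 - 4) - 10 ≡ 3. → (4, 3)
double: tangent at (4, 3): λ = (3·4² + 8)/(2·3) ≡ 4/6. 6⁻¹ ≡ 11 (mod 13) since 6·11 = 66 ≡ 1, so λ ≡ 4·11 ≡ 5.
  x = λ² - 4 - 4 = 25 - 8 ≡ 4; y = λ·(4 - 4) - 3 ≡ 10. → (4, 10)
add Q: (4, 10) + (0, 11). λ = (11 - 10)/(0 - 4) ≡ 1/9 mod 13. 9⁻¹ ≡ 3 (mod 13), so λ ≡ 3.
  x = λ² - 4 - 0 = 9 - 4 ≡ 5; y = λ·(4 - 5) - 10 ≡ 0. → (5, 0)

(5, 0)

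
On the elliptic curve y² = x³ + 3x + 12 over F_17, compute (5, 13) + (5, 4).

O

The two points share x = 5 and their y-coordinates satisfy 13 + 4 ≡ 0 (mod 17), so they are inverses. Their sum is O.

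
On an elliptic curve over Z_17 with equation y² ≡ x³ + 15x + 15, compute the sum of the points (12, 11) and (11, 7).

(12, 11) + (11, 7). λ = (7 - 11)/(11 - 12) ≡ 13/16 mod 17. 16⁻¹ ≡ 16 (mod 17), so λ ≡ 4.
  x = λ² - 12 - 11 = 16 - 23 ≡ 10; y = λ·(12 - 10) - 11 ≡ 14. → (10, 14)

(10, 14)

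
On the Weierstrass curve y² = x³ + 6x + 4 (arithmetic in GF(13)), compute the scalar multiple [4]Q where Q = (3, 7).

Double-and-add on 4 = (100)₂. Start with Q = (3, 7) for the leading 1-bit.
double: tangent at (3, 7): λ = (3·3² + 6)/(2·7) ≡ 7/1. 1⁻¹ ≡ 1 (mod 13), so λ ≡ 7·1 ≡ 7.
  x = λ² - 3 - 3 = 49 - 6 ≡ 4; y = λ·(3 - 4) - 7 ≡ 12. → (4, 12)
double: tangent at (4, 12): λ = (3·4² + 6)/(2·12) ≡ 2/11. 11⁻¹ ≡ 6 (mod 13), so λ ≡ 2·6 ≡ 12.
  x = λ² - 4 - 4 = 144 - 8 ≡ 6; y = λ·(4 - 6) - 12 ≡ 3. → (6, 3)

(6, 3)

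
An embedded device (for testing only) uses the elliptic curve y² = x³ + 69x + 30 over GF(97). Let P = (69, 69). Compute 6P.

(29, 91)

Double-and-add on 6 = (110)₂. Start with P = (69, 69) for the leading 1-bit.
double: tangent at (69, 69): λ = (3·69² + 69)/(2·69) ≡ 93/41. 41⁻¹ ≡ 71 (mod 97) since 41·71 = 2911 ≡ 1, so λ ≡ 93·71 ≡ 7.
  x = λ² - 69 - 69 = 49 - 138 ≡ 8; y = λ·(69 - 8) - 69 ≡ 67. → (8, 67)
add P: (8, 67) + (69, 69). λ = (69 - 67)/(69 - 8) ≡ 2/61 mod 97. 61⁻¹ ≡ 35 (mod 97), so λ ≡ 70.
  x = λ² - 8 - 69 = 4900 - 77 ≡ 70; y = λ·(8 - 70) - 67 ≡ 55. → (70, 55)
double: tangent at (70, 55): λ = (3·70² + 69)/(2·55) ≡ 25/13. 13⁻¹ ≡ 15 (mod 97) since 13·15 = 195 ≡ 1, so λ ≡ 25·15 ≡ 84.
  x = λ² - 70 - 70 = 7056 - 140 ≡ 29; y = λ·(70 - 29) - 55 ≡ 91. → (29, 91)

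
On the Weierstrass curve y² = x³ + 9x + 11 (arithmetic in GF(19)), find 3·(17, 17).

(12, 2)

Write G = (17, 17).
Repeated addition: build up to 3G.
2G: tangent at (17, 17): λ = (3·17² + 9)/(2·17) ≡ 2/15. 15⁻¹ ≡ 14 (mod 19) since 15·14 = 210 ≡ 1, so λ ≡ 2·14 ≡ 9.
  x = λ² - 17 - 17 = 81 - 34 ≡ 9; y = λ·(17 - 9) - 17 ≡ 17. → (9, 17)
3G: (9, 17) + (17, 17). λ = (17 - 17)/(17 - 9) ≡ 0/8 mod 19. 8⁻¹ ≡ 12 (mod 19), so λ ≡ 0.
  x = λ² - 9 - 17 = 0 - 26 ≡ 12; y = λ·(9 - 12) - 17 ≡ 2. → (12, 2)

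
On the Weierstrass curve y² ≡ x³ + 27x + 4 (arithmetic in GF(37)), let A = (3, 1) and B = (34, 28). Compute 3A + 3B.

First 3A:
Repeated addition: build up to 3A.
2A: tangent at (3, 1): λ = (3·3² + 27)/(2·1) ≡ 17/2. 2⁻¹ ≡ 19 (mod 37) since 2·19 = 38 ≡ 1, so λ ≡ 17·19 ≡ 27.
  x = λ² - 3 - 3 = 729 - 6 ≡ 20; y = λ·(3 - 20) - 1 ≡ 21. → (20, 21)
3A: (20, 21) + (3, 1). λ = (1 - 21)/(3 - 20) ≡ 17/20 mod 37. 20⁻¹ ≡ 13 (mod 37), so λ ≡ 36.
  x = λ² - 20 - 3 = 1296 - 23 ≡ 15; y = λ·(20 - 15) - 21 ≡ 11. → (15, 11)
3A = (15, 11).
Next 3B:
Repeated addition: build up to 3B.
2B: tangent at (34, 28): λ = (3·34² + 27)/(2·28) ≡ 17/19. 19⁻¹ ≡ 2 (mod 37) since 19·2 = 38 ≡ 1, so λ ≡ 17·2 ≡ 34.
  x = λ² - 34 - 34 = 1156 - 68 ≡ 15; y = λ·(34 - 15) - 28 ≡ 26. → (15, 26)
3B: (15, 26) + (34, 28). λ = (28 - 26)/(34 - 15) ≡ 2/19 mod 37. 19⁻¹ ≡ 2 (mod 37), so λ ≡ 4.
  x = λ² - 15 - 34 = 16 - 49 ≡ 4; y = λ·(15 - 4) - 26 ≡ 18. → (4, 18)
3B = (4, 18).
Finally 3A + 3B:
(15, 11) + (4, 18). λ = (18 - 11)/(4 - 15) ≡ 7/26 mod 37. 26⁻¹ ≡ 10 (mod 37), so λ ≡ 33.
  x = λ² - 15 - 4 = 1089 - 19 ≡ 34; y = λ·(15 - 34) - 11 ≡ 28. → (34, 28)

(34, 28)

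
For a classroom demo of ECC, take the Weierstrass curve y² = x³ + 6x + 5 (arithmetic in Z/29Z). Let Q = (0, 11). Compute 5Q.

(7, 19)

Double-and-add on 5 = (101)₂. Start with Q = (0, 11) for the leading 1-bit.
double: tangent at (0, 11): λ = (3·0² + 6)/(2·11) ≡ 6/22. 22⁻¹ ≡ 4 (mod 29), so λ ≡ 6·4 ≡ 24.
  x = λ² - 0 - 0 = 576 - 0 ≡ 25; y = λ·(0 - 25) - 11 ≡ 27. → (25, 27)
double: tangent at (25, 27): λ = (3·25² + 6)/(2·27) ≡ 25/25. 25⁻¹ ≡ 7 (mod 29), so λ ≡ 25·7 ≡ 1.
  x = λ² - 25 - 25 = 1 - 50 ≡ 9; y = λ·(25 - 9) - 27 ≡ 18. → (9, 18)
add Q: (9, 18) + (0, 11). λ = (11 - 18)/(0 - 9) ≡ 22/20 mod 29. 20⁻¹ ≡ 16 (mod 29), so λ ≡ 4.
  x = λ² - 9 - 0 = 16 - 9 ≡ 7; y = λ·(9 - 7) - 18 ≡ 19. → (7, 19)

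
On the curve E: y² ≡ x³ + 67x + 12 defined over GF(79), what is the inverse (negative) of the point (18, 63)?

(18, 16)

-(18, 63) = (18, -63 mod 79) = (18, 16).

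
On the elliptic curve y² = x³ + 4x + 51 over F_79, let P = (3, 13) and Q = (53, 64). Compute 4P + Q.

First 4P:
Repeated addition: build up to 4P.
2P: tangent at (3, 13): λ = (3·3² + 4)/(2·13) ≡ 31/26. 26⁻¹ ≡ 76 (mod 79), so λ ≡ 31·76 ≡ 65.
  x = λ² - 3 - 3 = 4225 - 6 ≡ 32; y = λ·(3 - 32) - 13 ≡ 77. → (32, 77)
3P: (32, 77) + (3, 13). λ = (13 - 77)/(3 - 32) ≡ 15/50 mod 79. 50⁻¹ ≡ 49 (mod 79), so λ ≡ 24.
  x = λ² - 32 - 3 = 576 - 35 ≡ 67; y = λ·(32 - 67) - 77 ≡ 31. → (67, 31)
4P: (67, 31) + (3, 13). λ = (13 - 31)/(3 - 67) ≡ 61/15 mod 79. 15⁻¹ ≡ 58 (mod 79) since 15·58 = 870 ≡ 1, so λ ≡ 62.
  x = λ² - 67 - 3 = 3844 - 70 ≡ 61; y = λ·(67 - 61) - 31 ≡ 25. → (61, 25)
4P = (61, 25).
Finally 4P + Q:
(61, 25) + (53, 64). λ = (64 - 25)/(53 - 61) ≡ 39/71 mod 79. 71⁻¹ ≡ 69 (mod 79), so λ ≡ 5.
  x = λ² - 61 - 53 = 25 - 114 ≡ 69; y = λ·(61 - 69) - 25 ≡ 14. → (69, 14)

(69, 14)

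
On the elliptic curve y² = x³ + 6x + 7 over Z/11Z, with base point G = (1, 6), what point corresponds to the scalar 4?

(10, 0)

Double-and-add on 4 = (100)₂. Start with G = (1, 6) for the leading 1-bit.
double: tangent at (1, 6): λ = (3·1² + 6)/(2·6) ≡ 9/1. 1⁻¹ ≡ 1 (mod 11), so λ ≡ 9·1 ≡ 9.
  x = λ² - 1 - 1 = 81 - 2 ≡ 2; y = λ·(1 - 2) - 6 ≡ 7. → (2, 7)
double: tangent at (2, 7): λ = (3·2² + 6)/(2·7) ≡ 7/3. 3⁻¹ ≡ 4 (mod 11), so λ ≡ 7·4 ≡ 6.
  x = λ² - 2 - 2 = 36 - 4 ≡ 10; y = λ·(2 - 10) - 7 ≡ 0. → (10, 0)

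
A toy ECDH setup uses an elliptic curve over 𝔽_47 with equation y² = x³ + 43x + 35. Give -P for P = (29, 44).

(29, 3)

-(29, 44) = (29, -44 mod 47) = (29, 3).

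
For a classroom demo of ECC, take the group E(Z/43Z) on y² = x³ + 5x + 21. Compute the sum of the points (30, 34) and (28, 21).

(30, 34) + (28, 21). λ = (21 - 34)/(28 - 30) ≡ 30/41 mod 43. 41⁻¹ ≡ 21 (mod 43) since 41·21 = 861 ≡ 1, so λ ≡ 28.
  x = λ² - 30 - 28 = 784 - 58 ≡ 38; y = λ·(30 - 38) - 34 ≡ 0. → (38, 0)

(38, 0)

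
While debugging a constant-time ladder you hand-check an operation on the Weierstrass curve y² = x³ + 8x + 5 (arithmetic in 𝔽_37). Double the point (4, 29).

tangent at (4, 29): λ = (3·4² + 8)/(2·29) ≡ 19/21. 21⁻¹ ≡ 30 (mod 37) since 21·30 = 630 ≡ 1, so λ ≡ 19·30 ≡ 15.
  x = λ² - 4 - 4 = 225 - 8 ≡ 32; y = λ·(4 - 32) - 29 ≡ 32. → (32, 32)

(32, 32)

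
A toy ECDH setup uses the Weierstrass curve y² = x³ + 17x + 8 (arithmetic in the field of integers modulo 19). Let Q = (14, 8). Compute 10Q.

Double-and-add on 10 = (1010)₂. Start with Q = (14, 8) for the leading 1-bit.
double: tangent at (14, 8): λ = (3·14² + 17)/(2·8) ≡ 16/16. 16⁻¹ ≡ 6 (mod 19), so λ ≡ 16·6 ≡ 1.
  x = λ² - 14 - 14 = 1 - 28 ≡ 11; y = λ·(14 - 11) - 8 ≡ 14. → (11, 14)
double: tangent at (11, 14): λ = (3·11² + 17)/(2·14) ≡ 0/9. 9⁻¹ ≡ 17 (mod 19) since 9·17 = 153 ≡ 1, so λ ≡ 0·17 ≡ 0.
  x = λ² - 11 - 11 = 0 - 22 ≡ 16; y = λ·(11 - 16) - 14 ≡ 5. → (16, 5)
add Q: (16, 5) + (14, 8). λ = (8 - 5)/(14 - 16) ≡ 3/17 mod 19. 17⁻¹ ≡ 9 (mod 19), so λ ≡ 8.
  x = λ² - 16 - 14 = 64 - 30 ≡ 15; y = λ·(16 - 15) - 5 ≡ 3. → (15, 3)
double: tangent at (15, 3): λ = (3·15² + 17)/(2·3) ≡ 8/6. 6⁻¹ ≡ 16 (mod 19) since 6·16 = 96 ≡ 1, so λ ≡ 8·16 ≡ 14.
  x = λ² - 15 - 15 = 196 - 30 ≡ 14; y = λ·(15 - 14) - 3 ≡ 11. → (14, 11)

(14, 11)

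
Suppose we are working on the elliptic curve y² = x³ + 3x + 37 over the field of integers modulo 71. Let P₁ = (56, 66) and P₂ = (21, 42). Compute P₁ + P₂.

(26, 56)

(56, 66) + (21, 42). λ = (42 - 66)/(21 - 56) ≡ 47/36 mod 71. 36⁻¹ ≡ 2 (mod 71), so λ ≡ 23.
  x = λ² - 56 - 21 = 529 - 77 ≡ 26; y = λ·(56 - 26) - 66 ≡ 56. → (26, 56)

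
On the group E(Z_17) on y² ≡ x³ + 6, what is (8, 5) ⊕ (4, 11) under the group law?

(3, 13)

(8, 5) + (4, 11). λ = (11 - 5)/(4 - 8) ≡ 6/13 mod 17. 13⁻¹ ≡ 4 (mod 17) since 13·4 = 52 ≡ 1, so λ ≡ 7.
  x = λ² - 8 - 4 = 49 - 12 ≡ 3; y = λ·(8 - 3) - 5 ≡ 13. → (3, 13)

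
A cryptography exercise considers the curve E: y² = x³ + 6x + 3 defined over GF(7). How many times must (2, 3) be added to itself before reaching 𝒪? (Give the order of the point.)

2P: tangent at (2, 3): λ = (3·2² + 6)/(2·3) ≡ 4/6. 6⁻¹ ≡ 6 (mod 7), so λ ≡ 4·6 ≡ 3.
  x = λ² - 2 - 2 = 9 - 4 ≡ 5; y = λ·(2 - 5) - 3 ≡ 2. → (5, 2)
3P: (5, 2) + (2, 3). λ = (3 - 2)/(2 - 5) ≡ 1/4 mod 7. 4⁻¹ ≡ 2 (mod 7) since 4·2 = 8 ≡ 1, so λ ≡ 2.
  x = λ² - 5 - 2 = 4 - 7 ≡ 4; y = λ·(5 - 4) - 2 ≡ 0. → (4, 0)
4P: (4, 0) + (2, 3). λ = (3 - 0)/(2 - 4) ≡ 3/5 mod 7. 5⁻¹ ≡ 3 (mod 7), so λ ≡ 2.
  x = λ² - 4 - 2 = 4 - 6 ≡ 5; y = λ·(4 - 5) - 0 ≡ 5. → (5, 5)
5P: (5, 5) + (2, 3). λ = (3 - 5)/(2 - 5) ≡ 5/4 mod 7. 4⁻¹ ≡ 2 (mod 7), so λ ≡ 3.
  x = λ² - 5 - 2 = 9 - 7 ≡ 2; y = λ·(5 - 2) - 5 ≡ 4. → (2, 4)
6P: (2, 4) + (2, 3): same x and y₁ ≡ -y₂, so the sum is 𝒪.
6P = 𝒪, so the order is 6.

6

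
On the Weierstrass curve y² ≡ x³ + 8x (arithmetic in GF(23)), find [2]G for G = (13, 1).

tangent at (13, 1): λ = (3·13² + 8)/(2·1) ≡ 9/2. 2⁻¹ ≡ 12 (mod 23) since 2·12 = 24 ≡ 1, so λ ≡ 9·12 ≡ 16.
  x = λ² - 13 - 13 = 256 - 26 ≡ 0; y = λ·(13 - 0) - 1 ≡ 0. → (0, 0)

(0, 0)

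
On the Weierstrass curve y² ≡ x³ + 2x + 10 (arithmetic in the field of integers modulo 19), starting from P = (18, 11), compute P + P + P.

Repeated addition: build up to 3P.
2P: tangent at (18, 11): λ = (3·18² + 2)/(2·11) ≡ 5/3. 3⁻¹ ≡ 13 (mod 19) since 3·13 = 39 ≡ 1, so λ ≡ 5·13 ≡ 8.
  x = λ² - 18 - 18 = 64 - 36 ≡ 9; y = λ·(18 - 9) - 11 ≡ 4. → (9, 4)
3P: (9, 4) + (18, 11). λ = (11 - 4)/(18 - 9) ≡ 7/9 mod 19. 9⁻¹ ≡ 17 (mod 19), so λ ≡ 5.
  x = λ² - 9 - 18 = 25 - 27 ≡ 17; y = λ·(9 - 17) - 4 ≡ 13. → (17, 13)

(17, 13)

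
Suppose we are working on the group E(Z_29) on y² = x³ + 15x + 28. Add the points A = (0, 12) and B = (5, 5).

(0, 12) + (5, 5). λ = (5 - 12)/(5 - 0) ≡ 22/5 mod 29. 5⁻¹ ≡ 6 (mod 29) since 5·6 = 30 ≡ 1, so λ ≡ 16.
  x = λ² - 0 - 5 = 256 - 5 ≡ 19; y = λ·(0 - 19) - 12 ≡ 3. → (19, 3)

(19, 3)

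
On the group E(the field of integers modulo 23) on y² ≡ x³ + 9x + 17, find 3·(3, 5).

Write G = (3, 5).
Repeated addition: build up to 3G.
2G: tangent at (3, 5): λ = (3·3² + 9)/(2·5) ≡ 13/10. 10⁻¹ ≡ 7 (mod 23) since 10·7 = 70 ≡ 1, so λ ≡ 13·7 ≡ 22.
  x = λ² - 3 - 3 = 484 - 6 ≡ 18; y = λ·(3 - 18) - 5 ≡ 10. → (18, 10)
3G: (18, 10) + (3, 5). λ = (5 - 10)/(3 - 18) ≡ 18/8 mod 23. 8⁻¹ ≡ 3 (mod 23) since 8·3 = 24 ≡ 1, so λ ≡ 8.
  x = λ² - 18 - 3 = 64 - 21 ≡ 20; y = λ·(18 - 20) - 10 ≡ 20. → (20, 20)

(20, 20)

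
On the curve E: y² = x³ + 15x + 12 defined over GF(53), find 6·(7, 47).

Write G = (7, 47).
Repeated addition: build up to 6G.
2G: tangent at (7, 47): λ = (3·7² + 15)/(2·47) ≡ 3/41. 41⁻¹ ≡ 22 (mod 53), so λ ≡ 3·22 ≡ 13.
  x = λ² - 7 - 7 = 169 - 14 ≡ 49; y = λ·(7 - 49) - 47 ≡ 43. → (49, 43)
3G: (49, 43) + (7, 47). λ = (47 - 43)/(7 - 49) ≡ 4/11 mod 53. 11⁻¹ ≡ 29 (mod 53), so λ ≡ 10.
  x = λ² - 49 - 7 = 100 - 56 ≡ 44; y = λ·(49 - 44) - 43 ≡ 7. → (44, 7)
4G: (44, 7) + (7, 47). λ = (47 - 7)/(7 - 44) ≡ 40/16 mod 53. 16⁻¹ ≡ 10 (mod 53) since 16·10 = 160 ≡ 1, so λ ≡ 29.
  x = λ² - 44 - 7 = 841 - 51 ≡ 48; y = λ·(44 - 48) - 7 ≡ 36. → (48, 36)
5G: (48, 36) + (7, 47). λ = (47 - 36)/(7 - 48) ≡ 11/12 mod 53. 12⁻¹ ≡ 31 (mod 53) since 12·31 = 372 ≡ 1, so λ ≡ 23.
  x = λ² - 48 - 7 = 529 - 55 ≡ 50; y = λ·(48 - 50) - 36 ≡ 24. → (50, 24)
6G: (50, 24) + (7, 47). λ = (47 - 24)/(7 - 50) ≡ 23/10 mod 53. 10⁻¹ ≡ 16 (mod 53) since 10·16 = 160 ≡ 1, so λ ≡ 50.
  x = λ² - 50 - 7 = 2500 - 57 ≡ 5; y = λ·(50 - 5) - 24 ≡ 0. → (5, 0)

(5, 0)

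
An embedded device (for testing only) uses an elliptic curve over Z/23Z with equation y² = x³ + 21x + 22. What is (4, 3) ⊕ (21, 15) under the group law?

(2, 16)

(4, 3) + (21, 15). λ = (15 - 3)/(21 - 4) ≡ 12/17 mod 23. 17⁻¹ ≡ 19 (mod 23), so λ ≡ 21.
  x = λ² - 4 - 21 = 441 - 25 ≡ 2; y = λ·(4 - 2) - 3 ≡ 16. → (2, 16)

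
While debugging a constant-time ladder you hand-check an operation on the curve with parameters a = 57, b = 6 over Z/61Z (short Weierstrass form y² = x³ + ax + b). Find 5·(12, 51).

Write Q = (12, 51).
Double-and-add on 5 = (101)₂. Start with Q = (12, 51) for the leading 1-bit.
double: tangent at (12, 51): λ = (3·12² + 57)/(2·51) ≡ 1/41. 41⁻¹ ≡ 3 (mod 61), so λ ≡ 1·3 ≡ 3.
  x = λ² - 12 - 12 = 9 - 24 ≡ 46; y = λ·(12 - 46) - 51 ≡ 30. → (46, 30)
double: tangent at (46, 30): λ = (3·46² + 57)/(2·30) ≡ 0/60. 60⁻¹ ≡ 60 (mod 61) since 60·60 = 3600 ≡ 1, so λ ≡ 0·60 ≡ 0.
  x = λ² - 46 - 46 = 0 - 92 ≡ 30; y = λ·(46 - 30) - 30 ≡ 31. → (30, 31)
add Q: (30, 31) + (12, 51). λ = (51 - 31)/(12 - 30) ≡ 20/43 mod 61. 43⁻¹ ≡ 44 (mod 61), so λ ≡ 26.
  x = λ² - 30 - 12 = 676 - 42 ≡ 24; y = λ·(30 - 24) - 31 ≡ 3. → (24, 3)

(24, 3)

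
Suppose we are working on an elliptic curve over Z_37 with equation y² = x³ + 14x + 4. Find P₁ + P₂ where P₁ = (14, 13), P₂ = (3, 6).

(36, 10)

(14, 13) + (3, 6). λ = (6 - 13)/(3 - 14) ≡ 30/26 mod 37. 26⁻¹ ≡ 10 (mod 37) since 26·10 = 260 ≡ 1, so λ ≡ 4.
  x = λ² - 14 - 3 = 16 - 17 ≡ 36; y = λ·(14 - 36) - 13 ≡ 10. → (36, 10)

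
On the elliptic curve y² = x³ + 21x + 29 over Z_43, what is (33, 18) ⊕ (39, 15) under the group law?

(25, 21)

(33, 18) + (39, 15). λ = (15 - 18)/(39 - 33) ≡ 40/6 mod 43. 6⁻¹ ≡ 36 (mod 43), so λ ≡ 21.
  x = λ² - 33 - 39 = 441 - 72 ≡ 25; y = λ·(33 - 25) - 18 ≡ 21. → (25, 21)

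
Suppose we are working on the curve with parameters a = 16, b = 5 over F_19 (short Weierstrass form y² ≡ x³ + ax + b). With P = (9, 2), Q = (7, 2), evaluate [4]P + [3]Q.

(16, 5)

First 4P:
Repeated addition: build up to 4P.
2P: tangent at (9, 2): λ = (3·9² + 16)/(2·2) ≡ 12/4. 4⁻¹ ≡ 5 (mod 19), so λ ≡ 12·5 ≡ 3.
  x = λ² - 9 - 9 = 9 - 18 ≡ 10; y = λ·(9 - 10) - 2 ≡ 14. → (10, 14)
3P: (10, 14) + (9, 2). λ = (2 - 14)/(9 - 10) ≡ 7/18 mod 19. 18⁻¹ ≡ 18 (mod 19) since 18·18 = 324 ≡ 1, so λ ≡ 12.
  x = λ² - 10 - 9 = 144 - 19 ≡ 11; y = λ·(10 - 11) - 14 ≡ 12. → (11, 12)
4P: (11, 12) + (9, 2). λ = (2 - 12)/(9 - 11) ≡ 9/17 mod 19. 17⁻¹ ≡ 9 (mod 19), so λ ≡ 5.
  x = λ² - 11 - 9 = 25 - 20 ≡ 5; y = λ·(11 - 5) - 12 ≡ 18. → (5, 18)
4P = (5, 18).
Next 3Q:
Repeated addition: build up to 3Q.
2Q: tangent at (7, 2): λ = (3·7² + 16)/(2·2) ≡ 11/4. 4⁻¹ ≡ 5 (mod 19), so λ ≡ 11·5 ≡ 17.
  x = λ² - 7 - 7 = 289 - 14 ≡ 9; y = λ·(7 - 9) - 2 ≡ 2. → (9, 2)
3Q: (9, 2) + (7, 2). λ = (2 - 2)/(7 - 9) ≡ 0/17 mod 19. 17⁻¹ ≡ 9 (mod 19), so λ ≡ 0.
  x = λ² - 9 - 7 = 0 - 16 ≡ 3; y = λ·(9 - 3) - 2 ≡ 17. → (3, 17)
3Q = (3, 17).
Finally 4P + 3Q:
(5, 18) + (3, 17). λ = (17 - 18)/(3 - 5) ≡ 18/17 mod 19. 17⁻¹ ≡ 9 (mod 19) since 17·9 = 153 ≡ 1, so λ ≡ 10.
  x = λ² - 5 - 3 = 100 - 8 ≡ 16; y = λ·(5 - 16) - 18 ≡ 5. → (16, 5)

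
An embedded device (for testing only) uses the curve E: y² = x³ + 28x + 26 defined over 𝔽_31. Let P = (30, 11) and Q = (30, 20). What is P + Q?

The two points share x = 30 and their y-coordinates satisfy 11 + 20 ≡ 0 (mod 31), so they are inverses. Their sum is O.

O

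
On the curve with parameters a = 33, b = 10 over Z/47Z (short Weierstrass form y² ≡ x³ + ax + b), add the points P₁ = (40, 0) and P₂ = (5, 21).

(8, 9)

(40, 0) + (5, 21). λ = (21 - 0)/(5 - 40) ≡ 21/12 mod 47. 12⁻¹ ≡ 4 (mod 47), so λ ≡ 37.
  x = λ² - 40 - 5 = 1369 - 45 ≡ 8; y = λ·(40 - 8) - 0 ≡ 9. → (8, 9)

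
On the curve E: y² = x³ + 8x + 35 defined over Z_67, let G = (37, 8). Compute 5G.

Double-and-add on 5 = (101)₂. Start with G = (37, 8) for the leading 1-bit.
double: tangent at (37, 8): λ = (3·37² + 8)/(2·8) ≡ 28/16. 16⁻¹ ≡ 21 (mod 67), so λ ≡ 28·21 ≡ 52.
  x = λ² - 37 - 37 = 2704 - 74 ≡ 17; y = λ·(37 - 17) - 8 ≡ 27. → (17, 27)
double: tangent at (17, 27): λ = (3·17² + 8)/(2·27) ≡ 4/54. 54⁻¹ ≡ 36 (mod 67) since 54·36 = 1944 ≡ 1, so λ ≡ 4·36 ≡ 10.
  x = λ² - 17 - 17 = 100 - 34 ≡ 66; y = λ·(17 - 66) - 27 ≡ 19. → (66, 19)
add G: (66, 19) + (37, 8). λ = (8 - 19)/(37 - 66) ≡ 56/38 mod 67. 38⁻¹ ≡ 30 (mod 67), so λ ≡ 5.
  x = λ² - 66 - 37 = 25 - 103 ≡ 56; y = λ·(66 - 56) - 19 ≡ 31. → (56, 31)

(56, 31)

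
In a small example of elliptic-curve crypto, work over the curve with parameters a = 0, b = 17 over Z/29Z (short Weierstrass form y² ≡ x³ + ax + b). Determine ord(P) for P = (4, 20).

2P: tangent at (4, 20): λ = (3·4² + 0)/(2·20) ≡ 19/11. 11⁻¹ ≡ 8 (mod 29) since 11·8 = 88 ≡ 1, so λ ≡ 19·8 ≡ 7.
  x = λ² - 4 - 4 = 49 - 8 ≡ 12; y = λ·(4 - 12) - 20 ≡ 11. → (12, 11)
3P: (12, 11) + (4, 20). λ = (20 - 11)/(4 - 12) ≡ 9/21 mod 29. 21⁻¹ ≡ 18 (mod 29), so λ ≡ 17.
  x = λ² - 12 - 4 = 289 - 16 ≡ 12; y = λ·(12 - 12) - 11 ≡ 18. → (12, 18)
4P: (12, 18) + (4, 20). λ = (20 - 18)/(4 - 12) ≡ 2/21 mod 29. 21⁻¹ ≡ 18 (mod 29), so λ ≡ 7.
  x = λ² - 12 - 4 = 49 - 16 ≡ 4; y = λ·(12 - 4) - 18 ≡ 9. → (4, 9)
5P: (4, 9) + (4, 20): same x and y₁ ≡ -y₂, so the sum is the point at infinity.
5P = the point at infinity, so the order is 5.

5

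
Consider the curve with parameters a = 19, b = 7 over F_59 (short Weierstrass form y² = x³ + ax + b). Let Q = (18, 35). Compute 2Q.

(12, 55)

tangent at (18, 35): λ = (3·18² + 19)/(2·35) ≡ 47/11. 11⁻¹ ≡ 43 (mod 59), so λ ≡ 47·43 ≡ 15.
  x = λ² - 18 - 18 = 225 - 36 ≡ 12; y = λ·(18 - 12) - 35 ≡ 55. → (12, 55)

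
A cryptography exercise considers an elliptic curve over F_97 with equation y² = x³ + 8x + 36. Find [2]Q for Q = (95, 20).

tangent at (95, 20): λ = (3·95² + 8)/(2·20) ≡ 20/40. 40⁻¹ ≡ 17 (mod 97) since 40·17 = 680 ≡ 1, so λ ≡ 20·17 ≡ 49.
  x = λ² - 95 - 95 = 2401 - 190 ≡ 77; y = λ·(95 - 77) - 20 ≡ 86. → (77, 86)

(77, 86)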